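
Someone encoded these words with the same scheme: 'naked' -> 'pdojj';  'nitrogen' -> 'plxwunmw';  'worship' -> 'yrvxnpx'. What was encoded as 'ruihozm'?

In naked: n→p is +2, a→d is +3, k→o is +4, e→j is +5 — the shift increases by 1 each position. The shift increases by 1 at each position, starting from +2: 2, 3, 4, ….
Decoding ruihozm: r−2=p, u−3=r, i−4=e, h−5=c, o−6=i, z−7=s, m−8=e.

precise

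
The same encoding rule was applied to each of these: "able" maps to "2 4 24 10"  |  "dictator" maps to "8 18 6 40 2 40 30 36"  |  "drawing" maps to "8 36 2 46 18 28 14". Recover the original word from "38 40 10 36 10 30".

a(#1)→2 and b(#2)→4: differences scale by 2, so n = 2·pos + 0. Each letter becomes 2×(its alphabet position, a=1..z=26).
Reversing it on 38 40 10 36 10 30: 38→(38−0)÷2=19=s, 40→(40−0)÷2=20=t, 10→(10−0)÷2=5=e, 36→(36−0)÷2=18=r, 10→(10−0)÷2=5=e, 30→(30−0)÷2=15=o.

stereo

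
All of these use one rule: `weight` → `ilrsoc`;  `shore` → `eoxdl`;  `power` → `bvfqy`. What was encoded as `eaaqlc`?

Shifts by position in weight: pos 0: w→i (+12), pos 1: e→l (+7), pos 2: i→r (+9), pos 3: g→s (+12), pos 4: h→o (+7), pos 5: t→c (+9) — repeating every 3. A repeating key of period 3 is used — shifts +12, +7, +9 over and over.
Reversing it on eaaqlc: e−12=s, a−7=t, a−9=r, q−12=e, l−7=e, c−9=t.

street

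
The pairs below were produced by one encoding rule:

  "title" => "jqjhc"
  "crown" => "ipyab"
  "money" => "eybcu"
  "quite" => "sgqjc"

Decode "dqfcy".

video

t(19)→j(9) and i(8)→q(16) fit y≡23x+14 (mod 26); the inverse of 23 mod 26 is 17. Each letter's alphabet position (a=0..z=25) is mapped through 23·x+14 mod 26 — an affine cipher.
Decoding dqfcy: d(3)→17·(3−14)≡21=v; q(16)→17·(16−14)≡8=i; f(5)→17·(5−14)≡3=d; c(2)→17·(2−14)≡4=e; y(24)→17·(24−14)≡14=o (all mod 26).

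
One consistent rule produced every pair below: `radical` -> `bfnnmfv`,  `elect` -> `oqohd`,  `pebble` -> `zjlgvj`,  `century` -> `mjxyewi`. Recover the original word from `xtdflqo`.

notable

Shifts by position in radical: pos 0: r→b (+10), pos 1: a→f (+5), pos 2: d→n (+10), pos 3: i→n (+5) — repeating every 2. A repeating key of period 2 is used — shifts +10, +5 over and over.
Undoing it on xtdflqo: x−10=n, t−5=o, d−10=t, f−5=a, l−10=b, q−5=l, o−10=e.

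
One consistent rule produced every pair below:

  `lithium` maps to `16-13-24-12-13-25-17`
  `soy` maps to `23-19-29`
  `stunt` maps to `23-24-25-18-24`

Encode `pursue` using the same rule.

20-25-22-23-25-9

l is letter #12 and maps to 16: an offset of 4. Each letter is replaced by its alphabet position (a=1..z=26) + 4.
Applying it to pursue: p=16→20, u=21→25, r=18→22, s=19→23, u=21→25, e=5→9.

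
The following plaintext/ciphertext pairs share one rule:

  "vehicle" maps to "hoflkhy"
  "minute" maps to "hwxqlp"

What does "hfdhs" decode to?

peace

The output letters match the input read backwards, each shifted +3: vehicle reversed is elcihev. Read the word backwards and shift each letter +3.
Undoing it on hfdhs: shift back: h−3=e, f−3=c, d−3=a, h−3=e, s−3=p → ecaep; then reverse → peace.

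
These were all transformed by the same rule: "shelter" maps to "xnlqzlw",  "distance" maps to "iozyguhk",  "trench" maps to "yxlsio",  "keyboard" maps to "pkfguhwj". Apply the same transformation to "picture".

A repeating key of period 3 is used — shifts +5, +6, +7 over and over.
Applying it to picture: p+5=u, i+6=o, c+7=j, t+5=y, u+6=a, r+7=y, e+5=j.

uojyayj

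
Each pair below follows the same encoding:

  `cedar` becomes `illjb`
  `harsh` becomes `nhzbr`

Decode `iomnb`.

In cedar: c→i is +6, e→l is +7, d→l is +8, a→j is +9 — the shift increases by 1 each position. Letter i (0-indexed) is shifted by i+6, so successive shifts are 6, 7, 8, ….
Decoding iomnb: i−6=c, o−7=h, m−8=e, n−9=e, b−10=r.

cheer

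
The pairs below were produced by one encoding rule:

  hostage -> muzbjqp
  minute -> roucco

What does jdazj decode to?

Each letter shifts forward by (position + 5), i.e. 5, 6, 7, … — the shift grows by one for each successive letter.
Reversing it on jdazj: j−5=e, d−6=x, a−7=t, z−8=r, j−9=a.

extra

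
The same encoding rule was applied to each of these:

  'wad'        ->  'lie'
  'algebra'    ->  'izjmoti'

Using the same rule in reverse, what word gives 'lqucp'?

humid

The output letters match the input read backwards, each shifted +8: wad reversed is daw. Two steps: reverse the string, then apply a Caesar shift of +8.
Reversing it on lqucp: shift back: l−8=d, q−8=i, u−8=m, c−8=u, p−8=h → dimuh; then reverse → humid.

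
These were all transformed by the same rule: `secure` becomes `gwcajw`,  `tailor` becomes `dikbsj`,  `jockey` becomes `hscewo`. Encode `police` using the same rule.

psbkcw

s(18)→g(6) and e(4)→w(22) fit y≡23x+8 (mod 26); the inverse of 23 mod 26 is 17. Each letter's alphabet position (a=0..z=25) is mapped through 23·x+8 mod 26 — an affine cipher.
For police: p(15)→23·15+8≡15=p; o(14)→23·14+8≡18=s; l(11)→23·11+8≡1=b; i(8)→23·8+8≡10=k; c(2)→23·2+8≡2=c; e(4)→23·4+8≡22=w (all mod 26).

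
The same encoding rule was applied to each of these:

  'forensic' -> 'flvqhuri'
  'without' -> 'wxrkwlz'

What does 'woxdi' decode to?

Two steps: reverse the string, then apply a Caesar shift of +3.
Decoding woxdi: shift back: w−3=t, o−3=l, x−3=u, d−3=a, i−3=f → tluaf; then reverse → fault.

fault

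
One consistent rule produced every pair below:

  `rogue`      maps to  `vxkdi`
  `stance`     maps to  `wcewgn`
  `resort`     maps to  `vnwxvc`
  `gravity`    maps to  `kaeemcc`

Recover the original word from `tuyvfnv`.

plumber

Shifts by position in rogue: pos 0: r→v (+4), pos 1: o→x (+9), pos 2: g→k (+4), pos 3: u→d (+9) — repeating every 2. It's a Vigenère-style cipher with numeric key [4,9]: position i shifts by key[i mod 2].
Decoding tuyvfnv: t−4=p, u−9=l, y−4=u, v−9=m, f−4=b, n−9=e, v−4=r.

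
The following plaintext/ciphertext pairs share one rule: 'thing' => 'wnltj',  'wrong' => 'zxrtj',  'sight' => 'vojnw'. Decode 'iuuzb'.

It's a Vigenère-style cipher with numeric key [3,6]: position i shifts by key[i mod 2].
Undoing it on iuuzb: i−3=f, u−6=o, u−3=r, z−6=t, b−3=y.

forty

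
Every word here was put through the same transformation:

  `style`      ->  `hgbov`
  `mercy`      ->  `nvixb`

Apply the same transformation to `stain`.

hgzrm

Letters are reflected about the middle of the alphabet (position → 25−position): Atbash.
On stain: s↔h, t↔g, a↔z, i↔r, n↔m.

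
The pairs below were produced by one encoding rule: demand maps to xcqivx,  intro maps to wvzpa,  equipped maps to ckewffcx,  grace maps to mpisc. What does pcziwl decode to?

d(3)→x(23) and e(4)→c(2) fit y≡5x+8 (mod 26); the inverse of 5 mod 26 is 21. This is an affine cipher: with a=0,…,z=25, each position x becomes (5x+8) mod 26.
Decoding pcziwl: p(15)→21·(15−8)≡17=r; c(2)→21·(2−8)≡4=e; z(25)→21·(25−8)≡19=t; i(8)→21·(8−8)≡0=a; w(22)→21·(22−8)≡8=i; l(11)→21·(11−8)≡11=l (all mod 26).

retail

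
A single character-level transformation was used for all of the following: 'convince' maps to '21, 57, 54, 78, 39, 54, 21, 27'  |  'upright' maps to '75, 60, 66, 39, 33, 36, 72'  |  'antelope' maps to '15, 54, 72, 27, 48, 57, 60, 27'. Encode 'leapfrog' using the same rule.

The formula is n = 3×(alphabet index, a=1) + 12.
Applying it to leapfrog: l=12→48, e=5→27, a=1→15, p=16→60, f=6→30, r=18→66, o=15→57, g=7→33.

48, 27, 15, 60, 30, 66, 57, 33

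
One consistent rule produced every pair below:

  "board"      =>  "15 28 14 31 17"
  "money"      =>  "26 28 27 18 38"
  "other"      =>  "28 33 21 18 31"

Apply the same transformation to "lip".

b is letter #2 and maps to 15: an offset of 13. Each letter is replaced by its alphabet position (a=1..z=26) + 13.
Applying it to lip: l=12→25, i=9→22, p=16→29.

25 22 29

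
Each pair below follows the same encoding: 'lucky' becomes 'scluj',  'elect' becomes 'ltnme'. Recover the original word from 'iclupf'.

The shift increases by 1 at each position, starting from +7: 7, 8, 9, ….
Decoding iclupf: i−7=b, c−8=u, l−9=c, u−10=k, p−11=e, f−12=t.

bucket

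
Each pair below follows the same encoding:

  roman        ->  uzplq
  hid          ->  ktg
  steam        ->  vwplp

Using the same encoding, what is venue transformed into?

The rule splits by letter class: vowels +11, consonants +3.
On venue: v(cons)+3=y, e(vowel)+11=p, n(cons)+3=q, u(vowel)+11=f, e(vowel)+11=p.

ypqfp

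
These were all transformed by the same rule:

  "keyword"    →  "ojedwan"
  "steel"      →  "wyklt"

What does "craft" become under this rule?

In keyword: k→o is +4, e→j is +5, y→e is +6, w→d is +7 — the shift increases by 1 each position. Each letter shifts forward by (position + 4), i.e. 4, 5, 6, … — the shift grows by one for each successive letter.
On craft: c+4=g, r+5=w, a+6=g, f+7=m, t+8=b.

gwgmb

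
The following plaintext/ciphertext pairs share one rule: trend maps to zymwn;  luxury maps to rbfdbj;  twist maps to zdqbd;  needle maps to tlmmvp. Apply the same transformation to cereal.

ilznkw

Each letter shifts forward by (position + 6), i.e. 6, 7, 8, … — the shift grows by one for each successive letter.
On cereal: c+6=i, e+7=l, r+8=z, e+9=n, a+10=k, l+11=w.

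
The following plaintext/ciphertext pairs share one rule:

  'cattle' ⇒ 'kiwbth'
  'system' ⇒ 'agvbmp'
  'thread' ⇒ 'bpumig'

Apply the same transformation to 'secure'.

amfczh

Shifts by position in cattle: pos 0: c→k (+8), pos 1: a→i (+8), pos 2: t→w (+3), pos 3: t→b (+8), pos 4: l→t (+8), pos 5: e→h (+3) — repeating every 3. The shifts repeat in a cycle of length 3: positions 0,1,… shift by +8, +8, +3, then the pattern repeats.
Applying it to secure: s+8=a, e+8=m, c+3=f, u+8=c, r+8=z, e+3=h.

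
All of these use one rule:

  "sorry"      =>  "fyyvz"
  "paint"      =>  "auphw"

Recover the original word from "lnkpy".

ridge

The output letters match the input read backwards, each shifted +7: sorry reversed is yrros. Read the word backwards and shift each letter +7.
Reversing it on lnkpy: shift back: l−7=e, n−7=g, k−7=d, p−7=i, y−7=r → egdir; then reverse → ridge.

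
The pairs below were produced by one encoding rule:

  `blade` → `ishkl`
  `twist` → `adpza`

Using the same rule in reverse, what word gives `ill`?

This is a Caesar cipher with shift 7.
Undoing it on ill: i−7=b, l−7=e, l−7=e.

bee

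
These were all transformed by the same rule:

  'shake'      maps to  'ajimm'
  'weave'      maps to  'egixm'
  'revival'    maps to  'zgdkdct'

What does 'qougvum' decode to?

The shifts repeat in a cycle of length 2: positions 0,1,… shift by +8, +2, then the pattern repeats.
Reversing it on qougvum: q−8=i, o−2=m, u−8=m, g−2=e, v−8=n, u−2=s, m−8=e.

immense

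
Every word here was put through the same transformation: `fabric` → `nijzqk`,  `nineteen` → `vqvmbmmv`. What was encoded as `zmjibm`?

rebate

Compare letters: f→n is +8, a→i is +8, b→j is +8 — a constant shift. Every letter moves 8 places later in the alphabet, wrapping around z→a.
Undoing it on zmjibm: z−8=r, m−8=e, j−8=b, i−8=a, b−8=t, m−8=e.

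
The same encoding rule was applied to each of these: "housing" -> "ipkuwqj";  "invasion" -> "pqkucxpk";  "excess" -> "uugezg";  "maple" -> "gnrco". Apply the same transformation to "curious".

uwqktwe

The output letters match the input read backwards, each shifted +2: housing reversed is gnisuoh. Two steps: reverse the string, then apply a Caesar shift of +2.
For curious: reverse → suoiruc; then shift: s+2=u, u+2=w, o+2=q, i+2=k, r+2=t, u+2=w, c+2=e.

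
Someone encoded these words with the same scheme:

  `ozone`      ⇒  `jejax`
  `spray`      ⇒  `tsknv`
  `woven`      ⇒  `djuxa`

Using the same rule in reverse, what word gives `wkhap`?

o(14)→j(9) and z(25)→e(4) fit y≡9x+13 (mod 26); the inverse of 9 mod 26 is 3. Each letter's alphabet position (a=0..z=25) is mapped through 9·x+13 mod 26 — an affine cipher.
Undoing it on wkhap: w(22)→3·(22−13)≡1=b; k(10)→3·(10−13)≡17=r; h(7)→3·(7−13)≡8=i; a(0)→3·(0−13)≡13=n; p(15)→3·(15−13)≡6=g (all mod 26).

bring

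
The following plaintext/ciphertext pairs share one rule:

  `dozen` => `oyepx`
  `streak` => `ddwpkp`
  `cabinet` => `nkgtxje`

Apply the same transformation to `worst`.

hywdd

Shifts by position in dozen: pos 0: d→o (+11), pos 1: o→y (+10), pos 2: z→e (+5), pos 3: e→p (+11), pos 4: n→x (+10) — repeating every 3. The shifts repeat in a cycle of length 3: positions 0,1,… shift by +11, +10, +5, then the pattern repeats.
For worst: w+11=h, o+10=y, r+5=w, s+11=d, t+10=d.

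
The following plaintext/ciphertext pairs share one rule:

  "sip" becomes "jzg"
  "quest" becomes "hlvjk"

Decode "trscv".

Each letter is shifted forward by 17 in the alphabet (a Caesar shift of +17).
Decoding trscv: t−17=c, r−17=a, s−17=b, c−17=l, v−17=e.

cable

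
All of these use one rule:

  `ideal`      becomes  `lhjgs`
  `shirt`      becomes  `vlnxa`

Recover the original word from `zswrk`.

The shift increases by 1 at each position, starting from +3: 3, 4, 5, ….
Decoding zswrk: z−3=w, s−4=o, w−5=r, r−6=l, k−7=d.

world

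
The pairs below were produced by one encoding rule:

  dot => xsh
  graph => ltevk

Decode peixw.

Read the word backwards and shift each letter +4.
Decoding peixw: shift back: p−4=l, e−4=a, i−4=e, x−4=t, w−4=s → laets; then reverse → steal.

steal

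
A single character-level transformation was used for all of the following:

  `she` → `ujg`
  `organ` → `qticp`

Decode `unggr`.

sleep

This is a Caesar cipher with shift 2.
Decoding unggr: u−2=s, n−2=l, g−2=e, g−2=e, r−2=p.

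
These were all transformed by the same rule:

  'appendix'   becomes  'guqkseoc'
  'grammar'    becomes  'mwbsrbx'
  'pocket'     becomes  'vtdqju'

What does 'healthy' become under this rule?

Shifts by position in appendix: pos 0: a→g (+6), pos 1: p→u (+5), pos 2: p→q (+1), pos 3: e→k (+6), pos 4: n→s (+5), pos 5: d→e (+1) — repeating every 3. The shifts repeat in a cycle of length 3: positions 0,1,… shift by +6, +5, +1, then the pattern repeats.
On healthy: h+6=n, e+5=j, a+1=b, l+6=r, t+5=y, h+1=i, y+6=e.

njbryie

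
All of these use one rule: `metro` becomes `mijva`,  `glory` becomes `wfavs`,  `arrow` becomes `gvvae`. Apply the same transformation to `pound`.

m(12)→m(12) and e(4)→i(8) fit y≡7x+6 (mod 26); the inverse of 7 mod 26 is 15. This is an affine cipher: with a=0,…,z=25, each position x becomes (7x+6) mod 26.
Applying it to pound: p(15)→7·15+6≡7=h; o(14)→7·14+6≡0=a; u(20)→7·20+6≡16=q; n(13)→7·13+6≡19=t; d(3)→7·3+6≡1=b (all mod 26).

haqtb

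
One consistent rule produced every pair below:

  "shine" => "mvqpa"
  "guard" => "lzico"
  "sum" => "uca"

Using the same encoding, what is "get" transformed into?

The output letters match the input read backwards, each shifted +8: shine reversed is enihs. The word is reversed, then every letter is shifted forward by 8.
For get: reverse → teg; then shift: t+8=b, e+8=m, g+8=o.

bmo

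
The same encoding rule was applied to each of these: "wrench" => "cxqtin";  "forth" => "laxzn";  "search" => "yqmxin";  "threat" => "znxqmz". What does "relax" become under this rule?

xqrmd

The shift depends on letter class: consonant w→c is +6, but vowel e→q is +12. Vowels shift forward by 12 and consonants shift forward by 6.
On relax: r(cons)+6=x, e(vowel)+12=q, l(cons)+6=r, a(vowel)+12=m, x(cons)+6=d.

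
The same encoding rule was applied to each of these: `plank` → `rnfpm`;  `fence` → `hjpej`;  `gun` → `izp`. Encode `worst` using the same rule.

The rule splits by letter class: vowels +5, consonants +2.
For worst: w(cons)+2=y, o(vowel)+5=t, r(cons)+2=t, s(cons)+2=u, t(cons)+2=v.

yttuv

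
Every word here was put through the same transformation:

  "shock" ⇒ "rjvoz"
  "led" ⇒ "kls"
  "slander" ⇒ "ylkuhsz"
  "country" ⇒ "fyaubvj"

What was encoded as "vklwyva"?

Read the word backwards and shift each letter +7.
Reversing it on vklwyva: shift back: v−7=o, k−7=d, l−7=e, w−7=p, y−7=r, v−7=o, a−7=t → odeprot; then reverse → torpedo.

torpedo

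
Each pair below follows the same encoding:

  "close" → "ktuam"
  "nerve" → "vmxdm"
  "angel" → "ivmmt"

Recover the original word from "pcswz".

humor

Shifts by position in close: pos 0: c→k (+8), pos 1: l→t (+8), pos 2: o→u (+6), pos 3: s→a (+8), pos 4: e→m (+8) — repeating every 3. It's a Vigenère-style cipher with numeric key [8,8,6]: position i shifts by key[i mod 3].
Decoding pcswz: p−8=h, c−8=u, s−6=m, w−8=o, z−8=r.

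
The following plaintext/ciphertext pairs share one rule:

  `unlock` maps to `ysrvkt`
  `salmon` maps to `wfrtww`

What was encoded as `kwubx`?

Each letter shifts forward by (position + 4), i.e. 4, 5, 6, … — the shift grows by one for each successive letter.
Reversing it on kwubx: k−4=g, w−5=r, u−6=o, b−7=u, x−8=p.

group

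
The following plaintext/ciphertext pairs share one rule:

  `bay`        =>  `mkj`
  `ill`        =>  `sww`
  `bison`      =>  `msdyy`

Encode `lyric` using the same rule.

wjcsn

Vowels shift forward by 10 and consonants shift forward by 11.
For lyric: l(cons)+11=w, y(cons)+11=j, r(cons)+11=c, i(vowel)+10=s, c(cons)+11=n.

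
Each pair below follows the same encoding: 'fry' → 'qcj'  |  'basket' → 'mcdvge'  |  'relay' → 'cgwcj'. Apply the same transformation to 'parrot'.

The shift depends on letter class: consonant f→q is +11, but vowel a→c is +2. The rule splits by letter class: vowels +2, consonants +11.
For parrot: p(cons)+11=a, a(vowel)+2=c, r(cons)+11=c, r(cons)+11=c, o(vowel)+2=q, t(cons)+11=e.

acccqe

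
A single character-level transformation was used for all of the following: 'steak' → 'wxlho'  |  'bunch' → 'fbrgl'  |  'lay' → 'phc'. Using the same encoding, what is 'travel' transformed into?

The shift depends on letter class: consonant s→w is +4, but vowel e→l is +7. Vowels shift forward by 7 and consonants shift forward by 4.
On travel: t(cons)+4=x, r(cons)+4=v, a(vowel)+7=h, v(cons)+4=z, e(vowel)+7=l, l(cons)+4=p.

xvhzlp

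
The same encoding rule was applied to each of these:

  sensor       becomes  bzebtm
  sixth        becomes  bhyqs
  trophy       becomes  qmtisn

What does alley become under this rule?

raazn

s(18)→b(1) and e(4)→z(25) fit y≡15x+17 (mod 26); the inverse of 15 mod 26 is 7. This is an affine cipher: with a=0,…,z=25, each position x becomes (15x+17) mod 26.
On alley: a(0)→15·0+17≡17=r; l(11)→15·11+17≡0=a; l(11)→15·11+17≡0=a; e(4)→15·4+17≡25=z; y(24)→15·24+17≡13=n (all mod 26).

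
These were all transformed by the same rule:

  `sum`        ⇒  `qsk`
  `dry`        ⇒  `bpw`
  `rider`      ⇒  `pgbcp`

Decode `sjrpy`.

ultra

This is a Caesar cipher with shift 24.
Reversing it on sjrpy: s−24=u, j−24=l, r−24=t, p−24=r, y−24=a.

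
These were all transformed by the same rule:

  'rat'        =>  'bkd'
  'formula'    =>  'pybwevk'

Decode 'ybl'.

orb

Compare letters: r→b is +10, a→k is +10, t→d is +10 — a constant shift. Each letter is shifted forward by 10 in the alphabet (a Caesar shift of +10).
Reversing it on ybl: y−10=o, b−10=r, l−10=b.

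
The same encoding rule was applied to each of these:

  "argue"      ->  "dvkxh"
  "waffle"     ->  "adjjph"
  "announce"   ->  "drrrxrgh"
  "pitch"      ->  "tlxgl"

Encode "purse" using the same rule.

txvwh

Vowels shift forward by 3 and consonants shift forward by 4.
On purse: p(cons)+4=t, u(vowel)+3=x, r(cons)+4=v, s(cons)+4=w, e(vowel)+3=h.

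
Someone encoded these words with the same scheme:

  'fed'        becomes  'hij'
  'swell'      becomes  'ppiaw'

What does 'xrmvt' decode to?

print

The word is reversed, then every letter is shifted forward by 4.
Reversing it on xrmvt: shift back: x−4=t, r−4=n, m−4=i, v−4=r, t−4=p → tnirp; then reverse → print.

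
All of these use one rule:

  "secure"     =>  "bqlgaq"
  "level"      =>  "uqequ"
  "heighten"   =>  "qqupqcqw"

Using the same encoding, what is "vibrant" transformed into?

The shift depends on letter class: consonant s→b is +9, but vowel e→q is +12. Two shifts are in play — +12 for a/e/i/o/u, +9 for every other letter.
For vibrant: v(cons)+9=e, i(vowel)+12=u, b(cons)+9=k, r(cons)+9=a, a(vowel)+12=m, n(cons)+9=w, t(cons)+9=c.

eukamwc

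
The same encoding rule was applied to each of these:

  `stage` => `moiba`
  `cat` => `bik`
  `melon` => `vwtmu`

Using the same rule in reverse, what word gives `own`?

The output letters match the input read backwards, each shifted +8: stage reversed is egats. Read the word backwards and shift each letter +8.
Reversing it on own: shift back: o−8=g, w−8=o, n−8=f → gof; then reverse → fog.

fog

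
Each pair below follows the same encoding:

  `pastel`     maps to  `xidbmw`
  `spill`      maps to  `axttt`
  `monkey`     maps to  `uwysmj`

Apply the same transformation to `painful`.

Shifts by position in pastel: pos 0: p→x (+8), pos 1: a→i (+8), pos 2: s→d (+11), pos 3: t→b (+8), pos 4: e→m (+8), pos 5: l→w (+11) — repeating every 3. The shifts repeat in a cycle of length 3: positions 0,1,… shift by +8, +8, +11, then the pattern repeats.
Applying it to painful: p+8=x, a+8=i, i+11=t, n+8=v, f+8=n, u+11=f, l+8=t.

xitvnft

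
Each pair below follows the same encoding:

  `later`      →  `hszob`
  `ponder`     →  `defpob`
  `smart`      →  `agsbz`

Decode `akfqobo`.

sincere

Treating letters as 0–25, the rule is x ↦ 25x + 18 (mod 26).
Undoing it on akfqobo: a(0)→25·(0−18)≡18=s; k(10)→25·(10−18)≡8=i; f(5)→25·(5−18)≡13=n; q(16)→25·(16−18)≡2=c; o(14)→25·(14−18)≡4=e; b(1)→25·(1−18)≡17=r; o(14)→25·(14−18)≡4=e (all mod 26).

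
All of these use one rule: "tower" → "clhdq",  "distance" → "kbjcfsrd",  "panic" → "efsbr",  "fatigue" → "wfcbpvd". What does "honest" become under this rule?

t(19)→c(2) and o(14)→l(11) fit y≡19x+5 (mod 26); the inverse of 19 mod 26 is 11. This is an affine cipher: with a=0,…,z=25, each position x becomes (19x+5) mod 26.
Applying it to honest: h(7)→19·7+5≡8=i; o(14)→19·14+5≡11=l; n(13)→19·13+5≡18=s; e(4)→19·4+5≡3=d; s(18)→19·18+5≡9=j; t(19)→19·19+5≡2=c (all mod 26).

ilsdjc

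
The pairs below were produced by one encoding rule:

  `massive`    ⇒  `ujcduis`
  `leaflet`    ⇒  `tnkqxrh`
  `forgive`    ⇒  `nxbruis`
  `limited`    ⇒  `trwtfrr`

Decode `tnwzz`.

In massive: m→u is +8, a→j is +9, s→c is +10, s→d is +11 — the shift increases by 1 each position. The shift increases by 1 at each position, starting from +8: 8, 9, 10, ….
Reversing it on tnwzz: t−8=l, n−9=e, w−10=m, z−11=o, z−12=n.

lemon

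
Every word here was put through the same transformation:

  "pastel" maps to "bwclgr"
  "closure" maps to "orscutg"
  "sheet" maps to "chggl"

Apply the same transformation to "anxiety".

Treating letters as 0–25, the rule is x ↦ 9x + 22 (mod 26).
Applying it to anxiety: a(0)→9·0+22≡22=w; n(13)→9·13+22≡9=j; x(23)→9·23+22≡21=v; i(8)→9·8+22≡16=q; e(4)→9·4+22≡6=g; t(19)→9·19+22≡11=l; y(24)→9·24+22≡4=e (all mod 26).

wjvqgle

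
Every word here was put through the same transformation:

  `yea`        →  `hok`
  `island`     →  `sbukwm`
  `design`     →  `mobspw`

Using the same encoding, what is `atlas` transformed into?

The shift depends on letter class: consonant y→h is +9, but vowel e→o is +10. Two shifts are in play — +10 for a/e/i/o/u, +9 for every other letter.
On atlas: a(vowel)+10=k, t(cons)+9=c, l(cons)+9=u, a(vowel)+10=k, s(cons)+9=b.

kcukb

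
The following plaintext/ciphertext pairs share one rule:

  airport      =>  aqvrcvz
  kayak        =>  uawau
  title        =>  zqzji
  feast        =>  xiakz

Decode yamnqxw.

This is an affine cipher: with a=0,…,z=25, each position x becomes (15x+0) mod 26.
Reversing it on yamnqxw: y(24)→7·(24−0)≡12=m; a(0)→7·(0−0)≡0=a; m(12)→7·(12−0)≡6=g; n(13)→7·(13−0)≡13=n; q(16)→7·(16−0)≡8=i; x(23)→7·(23−0)≡5=f; w(22)→7·(22−0)≡24=y (all mod 26).

magnify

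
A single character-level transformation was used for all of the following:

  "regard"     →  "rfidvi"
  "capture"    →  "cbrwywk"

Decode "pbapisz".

payment

In regard: r→r is +0, e→f is +1, g→i is +2, a→d is +3 — the shift increases by 1 each position. Each letter shifts forward by its position index (0, 1, 2, …) — the shift grows by one for each successive letter.
Undoing it on pbapisz: p−0=p, b−1=a, a−2=y, p−3=m, i−4=e, s−5=n, z−6=t.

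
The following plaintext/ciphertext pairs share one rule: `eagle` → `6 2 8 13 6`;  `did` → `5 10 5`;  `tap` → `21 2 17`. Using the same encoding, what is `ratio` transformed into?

19 2 21 10 16

e is letter #5 and maps to 6: an offset of 1. The number is (letter's place in the alphabet, a=1) + 1.
For ratio: r=18→19, a=1→2, t=20→21, i=9→10, o=15→16.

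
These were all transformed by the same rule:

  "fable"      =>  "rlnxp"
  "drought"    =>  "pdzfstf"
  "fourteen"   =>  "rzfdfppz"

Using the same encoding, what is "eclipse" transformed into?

poxtbep

The shift depends on letter class: consonant f→r is +12, but vowel a→l is +11. Vowels shift forward by 11 and consonants shift forward by 12.
On eclipse: e(vowel)+11=p, c(cons)+12=o, l(cons)+12=x, i(vowel)+11=t, p(cons)+12=b, s(cons)+12=e, e(vowel)+11=p.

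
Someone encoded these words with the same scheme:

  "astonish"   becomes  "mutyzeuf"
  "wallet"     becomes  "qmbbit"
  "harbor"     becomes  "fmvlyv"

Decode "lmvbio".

Treating letters as 0–25, the rule is x ↦ 25x + 12 (mod 26).
Undoing it on lmvbio: l(11)→25·(11−12)≡1=b; m(12)→25·(12−12)≡0=a; v(21)→25·(21−12)≡17=r; b(1)→25·(1−12)≡11=l; i(8)→25·(8−12)≡4=e; o(14)→25·(14−12)≡24=y (all mod 26).

barley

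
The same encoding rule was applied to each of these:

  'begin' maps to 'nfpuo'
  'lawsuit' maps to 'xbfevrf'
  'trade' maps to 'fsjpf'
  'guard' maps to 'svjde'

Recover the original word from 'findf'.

The shifts repeat in a cycle of length 3: positions 0,1,… shift by +12, +1, +9, then the pattern repeats.
Reversing it on findf: f−12=t, i−1=h, n−9=e, d−12=r, f−1=e.

there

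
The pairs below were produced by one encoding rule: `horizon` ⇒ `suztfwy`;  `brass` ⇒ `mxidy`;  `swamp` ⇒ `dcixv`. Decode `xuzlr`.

moral

A repeating key of period 3 is used — shifts +11, +6, +8 over and over.
Undoing it on xuzlr: x−11=m, u−6=o, z−8=r, l−11=a, r−6=l.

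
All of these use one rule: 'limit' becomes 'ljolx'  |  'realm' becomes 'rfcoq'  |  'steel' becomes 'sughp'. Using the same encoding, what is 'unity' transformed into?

uokwc

Each letter shifts forward by its position index (0, 1, 2, …) — the shift grows by one for each successive letter.
On unity: u+0=u, n+1=o, i+2=k, t+3=w, y+4=c.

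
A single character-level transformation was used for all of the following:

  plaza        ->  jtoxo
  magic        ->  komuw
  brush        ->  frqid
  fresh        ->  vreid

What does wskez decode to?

p(15)→j(9) and l(11)→t(19) fit y≡17x+14 (mod 26); the inverse of 17 mod 26 is 23. This is an affine cipher: with a=0,…,z=25, each position x becomes (17x+14) mod 26.
Reversing it on wskez: w(22)→23·(22−14)≡2=c; s(18)→23·(18−14)≡14=o; k(10)→23·(10−14)≡12=m; e(4)→23·(4−14)≡4=e; z(25)→23·(25−14)≡19=t (all mod 26).

comet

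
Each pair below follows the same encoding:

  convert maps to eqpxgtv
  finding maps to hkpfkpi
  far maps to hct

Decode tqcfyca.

roadway

Compare letters: c→e is +2, o→q is +2, n→p is +2 — a constant shift. It's a constant shift of +2 (ROT2).
Reversing it on tqcfyca: t−2=r, q−2=o, c−2=a, f−2=d, y−2=w, c−2=a, a−2=y.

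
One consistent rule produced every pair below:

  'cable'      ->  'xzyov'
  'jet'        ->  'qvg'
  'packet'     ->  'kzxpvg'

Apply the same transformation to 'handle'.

Each letter is replaced by its mirror in the alphabet: a↔z, b↔y, c↔x, and so on (the Atbash cipher).
On handle: h↔s, a↔z, n↔m, d↔w, l↔o, e↔v.

szmwov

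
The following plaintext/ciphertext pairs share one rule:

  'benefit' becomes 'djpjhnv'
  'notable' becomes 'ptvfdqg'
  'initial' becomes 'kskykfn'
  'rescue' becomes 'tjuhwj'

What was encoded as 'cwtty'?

arrow

Shifts by position in benefit: pos 0: b→d (+2), pos 1: e→j (+5), pos 2: n→p (+2), pos 3: e→j (+5) — repeating every 2. It's a Vigenère-style cipher with numeric key [2,5]: position i shifts by key[i mod 2].
Decoding cwtty: c−2=a, w−5=r, t−2=r, t−5=o, y−2=w.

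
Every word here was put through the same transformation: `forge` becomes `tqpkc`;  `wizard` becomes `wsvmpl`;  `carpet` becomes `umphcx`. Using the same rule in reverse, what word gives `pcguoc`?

f(5)→t(19) and o(14)→q(16) fit y≡17x+12 (mod 26); the inverse of 17 mod 26 is 23. This is an affine cipher: with a=0,…,z=25, each position x becomes (17x+12) mod 26.
Reversing it on pcguoc: p(15)→23·(15−12)≡17=r; c(2)→23·(2−12)≡4=e; g(6)→23·(6−12)≡18=s; u(20)→23·(20−12)≡2=c; o(14)→23·(14−12)≡20=u; c(2)→23·(2−12)≡4=e (all mod 26).

rescue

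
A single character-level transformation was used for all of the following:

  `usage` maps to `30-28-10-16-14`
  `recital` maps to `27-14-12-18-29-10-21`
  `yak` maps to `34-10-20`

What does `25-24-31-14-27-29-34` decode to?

u is letter #21 and maps to 30: an offset of 9. Letters become their 1-based position plus 9 (so a→10, b→11, …).
Decoding 25-24-31-14-27-29-34: 25→(25−9)÷1=16=p, 24→(24−9)÷1=15=o, 31→(31−9)÷1=22=v, 14→(14−9)÷1=5=e, 27→(27−9)÷1=18=r, 29→(29−9)÷1=20=t, 34→(34−9)÷1=25=y.

poverty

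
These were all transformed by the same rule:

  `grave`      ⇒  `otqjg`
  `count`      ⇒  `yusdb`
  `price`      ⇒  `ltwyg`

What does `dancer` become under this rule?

pqdygt

Treating letters as 0–25, the rule is x ↦ 17x + 16 (mod 26).
For dancer: d(3)→17·3+16≡15=p; a(0)→17·0+16≡16=q; n(13)→17·13+16≡3=d; c(2)→17·2+16≡24=y; e(4)→17·4+16≡6=g; r(17)→17·17+16≡19=t (all mod 26).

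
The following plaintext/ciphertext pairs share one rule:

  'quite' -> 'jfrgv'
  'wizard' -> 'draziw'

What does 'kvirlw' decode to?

period

Each pair mirrors across the alphabet (q↔j, u↔f, i↔r): positions sum to 25. Each letter is replaced by its mirror in the alphabet: a↔z, b↔y, c↔x, and so on (the Atbash cipher).
Undoing it on kvirlw: k↔p, v↔e, i↔r, r↔i, l↔o, w↔d.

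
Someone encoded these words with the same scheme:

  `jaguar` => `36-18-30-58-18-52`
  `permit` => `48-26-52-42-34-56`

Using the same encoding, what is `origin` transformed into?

46-52-34-30-34-44

j(#10)→36 and a(#1)→18: differences scale by 2, so n = 2·pos + 16. With a=1..z=26, the number is 2·pos + 16.
On origin: o=15→46, r=18→52, i=9→34, g=7→30, i=9→34, n=14→44.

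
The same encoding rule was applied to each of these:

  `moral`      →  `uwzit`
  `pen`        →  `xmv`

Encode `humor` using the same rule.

pcuwz

Compare letters: m→u is +8, o→w is +8, r→z is +8 — a constant shift. This is a Caesar cipher with shift 8.
Applying it to humor: h+8=p, u+8=c, m+8=u, o+8=w, r+8=z.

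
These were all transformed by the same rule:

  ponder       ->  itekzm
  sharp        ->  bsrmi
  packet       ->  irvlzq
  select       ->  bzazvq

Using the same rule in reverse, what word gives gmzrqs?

p(15)→i(8) and o(14)→t(19) fit y≡15x+17 (mod 26); the inverse of 15 mod 26 is 7. Treating letters as 0–25, the rule is x ↦ 15x + 17 (mod 26).
Reversing it on gmzrqs: g(6)→7·(6−17)≡1=b; m(12)→7·(12−17)≡17=r; z(25)→7·(25−17)≡4=e; r(17)→7·(17−17)≡0=a; q(16)→7·(16−17)≡19=t; s(18)→7·(18−17)≡7=h (all mod 26).

breath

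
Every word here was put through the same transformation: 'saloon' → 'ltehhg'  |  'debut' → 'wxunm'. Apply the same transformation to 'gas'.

ztl

Compare letters: s→l is +19, a→t is +19, l→e is +19 — a constant shift. Each letter is shifted forward by 19 in the alphabet (a Caesar shift of +19).
Applying it to gas: g+19=z, a+19=t, s+19=l.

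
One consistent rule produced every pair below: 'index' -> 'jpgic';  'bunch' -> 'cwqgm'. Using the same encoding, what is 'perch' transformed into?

Letter i (0-indexed) is shifted by i+1, so successive shifts are 1, 2, 3, ….
On perch: p+1=q, e+2=g, r+3=u, c+4=g, h+5=m.

qgugm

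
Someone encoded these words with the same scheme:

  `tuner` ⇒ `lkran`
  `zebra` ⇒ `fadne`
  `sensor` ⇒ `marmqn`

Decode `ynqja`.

t(19)→l(11) and u(20)→k(10) fit y≡25x+4 (mod 26); the inverse of 25 mod 26 is 25. Each letter's alphabet position (a=0..z=25) is mapped through 25·x+4 mod 26 — an affine cipher.
Undoing it on ynqja: y(24)→25·(24−4)≡6=g; n(13)→25·(13−4)≡17=r; q(16)→25·(16−4)≡14=o; j(9)→25·(9−4)≡21=v; a(0)→25·(0−4)≡4=e (all mod 26).

grove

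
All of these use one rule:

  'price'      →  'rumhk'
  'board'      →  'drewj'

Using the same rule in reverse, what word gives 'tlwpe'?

Letter i (0-indexed) is shifted by i+2, so successive shifts are 2, 3, 4, ….
Reversing it on tlwpe: t−2=r, l−3=i, w−4=s, p−5=k, e−6=y.

risky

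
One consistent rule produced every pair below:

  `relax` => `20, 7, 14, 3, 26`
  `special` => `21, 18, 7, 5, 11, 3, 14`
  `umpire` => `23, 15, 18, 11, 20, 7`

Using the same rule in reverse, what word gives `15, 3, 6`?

r is letter #18 and maps to 20: an offset of 2. Each letter is replaced by its alphabet position (a=1..z=26) + 2.
Undoing it on 15, 3, 6: 15→(15−2)÷1=13=m, 3→(3−2)÷1=1=a, 6→(6−2)÷1=4=d.

mad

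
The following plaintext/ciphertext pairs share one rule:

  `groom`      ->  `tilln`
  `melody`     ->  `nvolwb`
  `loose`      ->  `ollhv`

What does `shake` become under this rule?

Each pair mirrors across the alphabet (g↔t, r↔i, o↔l): positions sum to 25. This is the alphabet-reversal cipher (Atbash): a becomes z, b becomes y, etc.
For shake: s↔h, h↔s, a↔z, k↔p, e↔v.

hszpv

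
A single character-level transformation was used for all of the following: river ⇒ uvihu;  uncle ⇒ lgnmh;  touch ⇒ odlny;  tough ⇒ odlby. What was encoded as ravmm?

r(17)→u(20) and i(8)→v(21) fit y≡23x+19 (mod 26); the inverse of 23 mod 26 is 17. Each letter's alphabet position (a=0..z=25) is mapped through 23·x+19 mod 26 — an affine cipher.
Decoding ravmm: r(17)→17·(17−19)≡18=s; a(0)→17·(0−19)≡15=p; v(21)→17·(21−19)≡8=i; m(12)→17·(12−19)≡11=l; m(12)→17·(12−19)≡11=l (all mod 26).

spill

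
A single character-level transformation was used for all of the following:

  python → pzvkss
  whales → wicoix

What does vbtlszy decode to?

In python: p→p is +0, y→z is +1, t→v is +2, h→k is +3 — the shift increases by 1 each position. Letter i (0-indexed) is shifted by i+0, so successive shifts are 0, 1, 2, ….
Decoding vbtlszy: v−0=v, b−1=a, t−2=r, l−3=i, s−4=o, z−5=u, y−6=s.

various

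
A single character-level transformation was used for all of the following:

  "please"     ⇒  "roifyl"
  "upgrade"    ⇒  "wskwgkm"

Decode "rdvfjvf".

paradox

In please: p→r is +2, l→o is +3, e→i is +4, a→f is +5 — the shift increases by 1 each position. Each letter shifts forward by (position + 2), i.e. 2, 3, 4, … — the shift grows by one for each successive letter.
Undoing it on rdvfjvf: r−2=p, d−3=a, v−4=r, f−5=a, j−6=d, v−7=o, f−8=x.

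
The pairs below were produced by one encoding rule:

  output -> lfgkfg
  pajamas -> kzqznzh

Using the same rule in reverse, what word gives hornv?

slime

Each pair mirrors across the alphabet (o↔l, u↔f, t↔g): positions sum to 25. Each letter is replaced by its mirror in the alphabet: a↔z, b↔y, c↔x, and so on (the Atbash cipher).
Decoding hornv: h↔s, o↔l, r↔i, n↔m, v↔e.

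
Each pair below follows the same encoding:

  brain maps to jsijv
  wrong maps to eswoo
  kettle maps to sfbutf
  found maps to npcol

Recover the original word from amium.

slate

A repeating key of period 2 is used — shifts +8, +1 over and over.
Decoding amium: a−8=s, m−1=l, i−8=a, u−1=t, m−8=e.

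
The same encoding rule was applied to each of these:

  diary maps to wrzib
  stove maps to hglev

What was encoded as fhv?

Each pair mirrors across the alphabet (d↔w, i↔r, a↔z): positions sum to 25. This is the alphabet-reversal cipher (Atbash): a becomes z, b becomes y, etc.
Decoding fhv: f↔u, h↔s, v↔e.

use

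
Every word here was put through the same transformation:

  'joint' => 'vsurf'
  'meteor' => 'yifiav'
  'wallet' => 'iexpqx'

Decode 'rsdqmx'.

Shifts by position in joint: pos 0: j→v (+12), pos 1: o→s (+4), pos 2: i→u (+12), pos 3: n→r (+4) — repeating every 2. The shifts repeat in a cycle of length 2: positions 0,1,… shift by +12, +4, then the pattern repeats.
Reversing it on rsdqmx: r−12=f, s−4=o, d−12=r, q−4=m, m−12=a, x−4=t.

format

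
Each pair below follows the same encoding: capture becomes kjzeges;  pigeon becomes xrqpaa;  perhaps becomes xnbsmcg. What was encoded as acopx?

In capture: c→k is +8, a→j is +9, p→z is +10, t→e is +11 — the shift increases by 1 each position. Letter i (0-indexed) is shifted by i+8, so successive shifts are 8, 9, 10, ….
Undoing it on acopx: a−8=s, c−9=t, o−10=e, p−11=e, x−12=l.

steel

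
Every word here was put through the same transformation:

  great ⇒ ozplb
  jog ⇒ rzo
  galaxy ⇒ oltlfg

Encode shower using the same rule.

The shift depends on letter class: consonant g→o is +8, but vowel e→p is +11. Vowels shift forward by 11 and consonants shift forward by 8.
On shower: s(cons)+8=a, h(cons)+8=p, o(vowel)+11=z, w(cons)+8=e, e(vowel)+11=p, r(cons)+8=z.

apzepz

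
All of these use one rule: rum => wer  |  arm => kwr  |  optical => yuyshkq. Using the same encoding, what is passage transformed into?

ukxxklo

The shift depends on letter class: consonant r→w is +5, but vowel u→e is +10. Two shifts are in play — +10 for a/e/i/o/u, +5 for every other letter.
For passage: p(cons)+5=u, a(vowel)+10=k, s(cons)+5=x, s(cons)+5=x, a(vowel)+10=k, g(cons)+5=l, e(vowel)+10=o.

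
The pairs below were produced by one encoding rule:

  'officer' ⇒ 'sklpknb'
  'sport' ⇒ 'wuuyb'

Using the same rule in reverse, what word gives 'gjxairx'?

In officer: o→s is +4, f→k is +5, f→l is +6, i→p is +7 — the shift increases by 1 each position. Each letter shifts forward by (position + 4), i.e. 4, 5, 6, … — the shift grows by one for each successive letter.
Decoding gjxairx: g−4=c, j−5=e, x−6=r, a−7=t, i−8=a, r−9=i, x−10=n.

certain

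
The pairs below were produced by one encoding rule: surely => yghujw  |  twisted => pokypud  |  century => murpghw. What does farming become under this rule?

s(18)→y(24) and u(20)→g(6) fit y≡17x+4 (mod 26); the inverse of 17 mod 26 is 23. Each letter's alphabet position (a=0..z=25) is mapped through 17·x+4 mod 26 — an affine cipher.
Applying it to farming: f(5)→17·5+4≡11=l; a(0)→17·0+4≡4=e; r(17)→17·17+4≡7=h; m(12)→17·12+4≡0=a; i(8)→17·8+4≡10=k; n(13)→17·13+4≡17=r; g(6)→17·6+4≡2=c (all mod 26).

lehakrc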